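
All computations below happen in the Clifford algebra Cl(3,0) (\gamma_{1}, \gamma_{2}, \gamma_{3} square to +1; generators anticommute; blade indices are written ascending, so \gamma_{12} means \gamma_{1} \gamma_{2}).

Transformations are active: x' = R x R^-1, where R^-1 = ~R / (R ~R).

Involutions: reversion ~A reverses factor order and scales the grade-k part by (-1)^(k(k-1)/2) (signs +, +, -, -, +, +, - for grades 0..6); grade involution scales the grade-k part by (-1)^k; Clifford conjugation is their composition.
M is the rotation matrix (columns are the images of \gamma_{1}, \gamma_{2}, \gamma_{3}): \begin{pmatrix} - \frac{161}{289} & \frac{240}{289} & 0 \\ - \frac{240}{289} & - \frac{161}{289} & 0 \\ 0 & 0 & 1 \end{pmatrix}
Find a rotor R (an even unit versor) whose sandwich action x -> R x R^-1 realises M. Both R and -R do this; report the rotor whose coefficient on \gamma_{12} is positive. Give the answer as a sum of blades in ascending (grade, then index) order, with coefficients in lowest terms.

Method: write R = a + b12*\gamma_{12} + b13*\gamma_{13} + b23*\gamma_{23} with a^2 + b12^2 + b13^2 + b23^2 = 1 (so R^-1 = ~R). Expanding the columns R e_j ~R gives tr M = 4a^2 - 1 and, from the antisymmetric part, M21 - M12 = -4a*b12, M13 - M31 = 4a*b13, M32 - M23 = -4a*b23.
Here tr M = -\frac{33}{289}, so a^2 = (1 + tr M)/4 = \frac{64}{289} and a = ±\frac{8}{17}. Taking a = \frac{8}{17}: M21 - M12 = -\frac{480}{289}, M13 - M31 = 0, M32 - M23 = 0, giving b12 = \frac{15}{17}, b13 = 0, b23 = 0, i.e. R = \frac{8}{17} + \frac{15}{17} \gamma_{12}.
Its \gamma_{12} coefficient is already positive.
Answer: \frac{8}{17} + \frac{15}{17} \gamma_{12}. Recall the cover is two-to-one: with M of trace -\frac{33}{289}, both preimages act alike, and the stated \gamma_{12} sign chooses the sheet.


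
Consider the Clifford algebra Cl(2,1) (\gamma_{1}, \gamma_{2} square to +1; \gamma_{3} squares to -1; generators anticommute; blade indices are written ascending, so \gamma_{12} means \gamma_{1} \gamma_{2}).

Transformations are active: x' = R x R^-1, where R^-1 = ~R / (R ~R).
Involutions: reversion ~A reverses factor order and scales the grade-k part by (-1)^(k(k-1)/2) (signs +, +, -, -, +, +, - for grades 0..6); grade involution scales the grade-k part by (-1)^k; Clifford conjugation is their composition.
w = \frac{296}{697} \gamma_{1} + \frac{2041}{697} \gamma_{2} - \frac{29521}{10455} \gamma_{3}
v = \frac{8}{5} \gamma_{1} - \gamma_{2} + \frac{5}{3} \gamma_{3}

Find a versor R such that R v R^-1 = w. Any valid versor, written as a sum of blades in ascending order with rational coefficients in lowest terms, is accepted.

Sketch: the shared square \frac{176}{225} makes R = v + w = \frac{7056}{3485} \gamma_{1} + \frac{1344}{697} \gamma_{2} - \frac{4032}{3485} \gamma_{3} the natural versor; its sandwich fixes that direction, negates (v - w)/2, and sends v to w.
Answer: \frac{7056}{3485} \gamma_{1} + \frac{1344}{697} \gamma_{2} - \frac{4032}{3485} \gamma_{3}


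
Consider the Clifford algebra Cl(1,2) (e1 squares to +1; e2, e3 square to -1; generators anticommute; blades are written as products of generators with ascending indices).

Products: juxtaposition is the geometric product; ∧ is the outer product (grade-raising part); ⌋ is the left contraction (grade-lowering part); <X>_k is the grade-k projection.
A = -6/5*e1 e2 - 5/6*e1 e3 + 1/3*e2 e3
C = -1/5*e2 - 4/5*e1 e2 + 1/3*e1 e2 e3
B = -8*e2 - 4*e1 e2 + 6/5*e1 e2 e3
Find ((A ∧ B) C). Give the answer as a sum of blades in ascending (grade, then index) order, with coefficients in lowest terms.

step 1: -20/3*e1 e2 e3
step 2: 20/9 + 16/3*e3 + 4/3*e1 e3
Answer: 20/9 + 16/3*e3 + 4/3*e1 e3


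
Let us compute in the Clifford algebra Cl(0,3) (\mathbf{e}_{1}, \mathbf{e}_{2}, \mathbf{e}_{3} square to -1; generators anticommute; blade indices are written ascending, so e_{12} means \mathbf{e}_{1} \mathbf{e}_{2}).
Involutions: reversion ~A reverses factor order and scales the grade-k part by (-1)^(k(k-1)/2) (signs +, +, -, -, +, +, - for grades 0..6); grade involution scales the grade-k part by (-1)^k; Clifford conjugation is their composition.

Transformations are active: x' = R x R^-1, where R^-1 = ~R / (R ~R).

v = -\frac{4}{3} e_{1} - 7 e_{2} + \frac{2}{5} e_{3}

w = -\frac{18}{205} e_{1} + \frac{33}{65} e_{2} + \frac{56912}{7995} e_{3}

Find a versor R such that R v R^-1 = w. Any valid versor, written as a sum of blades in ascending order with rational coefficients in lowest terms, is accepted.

Equal squares first: v^2 = w^2 = -\frac{11461}{225}. Then v + w = -\frac{874}{615} e_{1} - \frac{422}{65} e_{2} + \frac{12022}{1599} e_{3} is a versor taking v to w, provided it is invertible.
Answer: -\frac{874}{615} e_{1} - \frac{422}{65} e_{2} + \frac{12022}{1599} e_{3}


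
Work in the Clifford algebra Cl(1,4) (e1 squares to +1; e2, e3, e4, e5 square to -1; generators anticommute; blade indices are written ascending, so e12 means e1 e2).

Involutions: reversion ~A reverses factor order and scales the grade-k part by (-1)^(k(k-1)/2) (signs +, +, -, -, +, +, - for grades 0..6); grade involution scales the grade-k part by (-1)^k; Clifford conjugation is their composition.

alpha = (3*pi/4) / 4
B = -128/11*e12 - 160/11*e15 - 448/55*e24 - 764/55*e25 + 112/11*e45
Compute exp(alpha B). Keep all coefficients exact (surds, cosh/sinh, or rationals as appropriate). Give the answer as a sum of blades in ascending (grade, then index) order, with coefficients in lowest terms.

B^2 term by term: the squares give (-128/11)^2*(e12)^2 + (-160/11)^2*(e15)^2 + (-448/55)^2*(e24)^2 + (-764/55)^2*(e25)^2 + (112/11)^2*(e45)^2 = 16384/121*(+1) + 25600/121*(+1) + 200704/3025*(-1) + 583696/3025*(-1) + 12544/121*(-1) = -16 (each basis 2-blade squares to minus the product of its generators' squares); cross terms between blades sharing an index anticommute and cancel; the commuting (index-disjoint) pairs give grade-4 terms 2*c*c'*(blade product), which cancel blade by blade — e1245: -28672/121 + 28672/121 = 0 — confirming B is simple. So B^2 = -16.
B^2 = -16 — a negative square means the series sums to a rotation: l = 4, alpha*l = 3*pi/4, so exp(alpha B) = cos(3*pi/4) + (sin(3*pi/4)/4)*B = -sqrt(2)/2 + (sqrt(2)/8)*B.
Answer: -sqrt(2)/2 - 16*sqrt(2)/11*e12 - 20*sqrt(2)/11*e15 - 56*sqrt(2)/55*e24 - 191*sqrt(2)/110*e25 + 14*sqrt(2)/11*e45


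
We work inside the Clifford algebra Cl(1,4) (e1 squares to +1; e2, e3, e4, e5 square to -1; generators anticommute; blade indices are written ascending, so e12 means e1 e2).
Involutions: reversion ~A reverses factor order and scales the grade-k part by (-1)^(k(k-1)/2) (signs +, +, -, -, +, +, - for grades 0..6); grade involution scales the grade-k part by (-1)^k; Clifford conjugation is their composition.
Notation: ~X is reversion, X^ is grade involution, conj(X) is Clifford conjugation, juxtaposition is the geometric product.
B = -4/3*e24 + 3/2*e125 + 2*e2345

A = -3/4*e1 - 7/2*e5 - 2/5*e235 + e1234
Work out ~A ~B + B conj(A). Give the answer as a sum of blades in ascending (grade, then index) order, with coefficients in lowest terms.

first term: -4/5*e4 - 21/4*e12 + 29/15*e13 + 2*e15 + 9/8*e25 - e124 - 7*e234 - 14/3*e245 - 29/30*e345 - 3/2*e12345
second term: -4/5*e4 - 21/4*e12 - 29/15*e13 - 2*e15 + 9/8*e25 - e124 - 7*e234 - 14/3*e245 + 29/30*e345 + 3/2*e12345
Answer: -8/5*e4 - 21/2*e12 + 9/4*e25 - 2*e124 - 14*e234 - 28/3*e245


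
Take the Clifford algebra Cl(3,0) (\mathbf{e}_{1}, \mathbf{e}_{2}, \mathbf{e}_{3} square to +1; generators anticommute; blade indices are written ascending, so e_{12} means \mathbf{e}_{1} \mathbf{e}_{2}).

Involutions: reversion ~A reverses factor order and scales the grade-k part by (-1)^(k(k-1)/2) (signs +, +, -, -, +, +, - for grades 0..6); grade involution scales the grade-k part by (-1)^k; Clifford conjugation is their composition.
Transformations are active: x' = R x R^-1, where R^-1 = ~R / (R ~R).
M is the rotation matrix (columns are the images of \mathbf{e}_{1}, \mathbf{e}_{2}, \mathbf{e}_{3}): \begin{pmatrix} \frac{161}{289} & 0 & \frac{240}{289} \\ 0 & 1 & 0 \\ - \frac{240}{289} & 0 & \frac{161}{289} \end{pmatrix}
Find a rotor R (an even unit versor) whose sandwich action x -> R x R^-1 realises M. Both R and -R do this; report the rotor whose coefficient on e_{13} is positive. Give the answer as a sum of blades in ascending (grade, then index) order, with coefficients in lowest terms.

Method: write R = a + b12*e_{12} + b13*e_{13} + b23*e_{23} with a^2 + b12^2 + b13^2 + b23^2 = 1 (so R^-1 = ~R). Expanding the columns R e_j ~R gives tr M = 4a^2 - 1 and, from the antisymmetric part, M21 - M12 = -4a*b12, M13 - M31 = 4a*b13, M32 - M23 = -4a*b23.
Here tr M = \frac{611}{289}, so a^2 = (1 + tr M)/4 = \frac{225}{289} and a = ±\frac{15}{17}. Taking a = \frac{15}{17}: M21 - M12 = 0, M13 - M31 = \frac{480}{289}, M32 - M23 = 0, giving b12 = 0, b13 = \frac{8}{17}, b23 = 0, i.e. R = \frac{15}{17} + \frac{8}{17} e_{13}.
Its e_{13} coefficient is already positive.
Answer: \frac{15}{17} + \frac{8}{17} e_{13}. Uniqueness: Spin(3) -> SO(3) maps R and -R to the same rotation of trace \frac{611}{289}; fixing the sign of the e_{13} coefficient removes the ambiguity.


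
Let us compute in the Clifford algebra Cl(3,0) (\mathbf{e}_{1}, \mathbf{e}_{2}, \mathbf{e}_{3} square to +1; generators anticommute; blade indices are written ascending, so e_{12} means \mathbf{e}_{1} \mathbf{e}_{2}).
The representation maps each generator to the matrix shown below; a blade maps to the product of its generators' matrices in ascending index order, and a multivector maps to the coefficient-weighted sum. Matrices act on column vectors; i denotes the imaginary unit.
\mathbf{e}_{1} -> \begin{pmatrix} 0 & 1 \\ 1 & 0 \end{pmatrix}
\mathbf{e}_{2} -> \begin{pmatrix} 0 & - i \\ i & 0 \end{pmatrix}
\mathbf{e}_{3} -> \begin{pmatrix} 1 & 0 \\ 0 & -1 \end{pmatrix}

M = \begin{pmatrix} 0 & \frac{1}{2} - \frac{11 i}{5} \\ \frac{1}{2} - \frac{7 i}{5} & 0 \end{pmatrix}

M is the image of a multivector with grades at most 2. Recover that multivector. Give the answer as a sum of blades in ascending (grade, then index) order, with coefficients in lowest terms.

Method: 1, rho(e_{1}), rho(e_{2}), rho(e_{3}) form a trace-orthogonal basis of the 2x2 complex matrices (tr(X Y) = 2 if X = Y, else 0), so M = m0*1 + m1*rho(e_{1}) + m2*rho(e_{2}) + m3*rho(e_{3}) with m0 = tr(M)/2 = 0, m1 = tr(M rho(e_{1}))/2 = \frac{1}{2} - \frac{9 i}{5}, m2 = tr(M rho(e_{2}))/2 = \frac{2}{5}, m3 = tr(M rho(e_{3}))/2 = 0.
Multiplying table entries, the bivector images are rho(e_{12}) = i*rho(e_{3}), rho(e_{13}) = -i*rho(e_{2}), rho(e_{23}) = i*rho(e_{1}); with real blade coefficients the real parts of m0..m3 are the coefficients of 1, e_{1}, e_{2}, e_{3} and the imaginary parts give the bivectors (e_{23}: Im m1, e_{13}: -Im m2, e_{12}: Im m3).
Answer: \frac{1}{2} e_{1} + \frac{2}{5} e_{2} - \frac{9}{5} e_{23}


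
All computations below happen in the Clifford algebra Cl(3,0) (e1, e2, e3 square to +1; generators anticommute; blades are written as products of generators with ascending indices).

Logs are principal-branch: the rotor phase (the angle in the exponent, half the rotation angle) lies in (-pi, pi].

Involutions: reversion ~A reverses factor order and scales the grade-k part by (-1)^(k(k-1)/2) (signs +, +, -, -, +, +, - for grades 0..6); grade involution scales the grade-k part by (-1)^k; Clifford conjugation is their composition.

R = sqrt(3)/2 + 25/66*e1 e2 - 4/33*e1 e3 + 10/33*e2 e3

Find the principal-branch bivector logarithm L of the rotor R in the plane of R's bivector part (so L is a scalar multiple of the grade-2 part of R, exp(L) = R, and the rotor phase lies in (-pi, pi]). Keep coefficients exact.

The scalar part of R is sqrt(3)/2, and that scalar determines the rotor phase on the principal branch; recovering the unit plane as bivector-part over sine of the phase gives L = phase * plane.
Concretely: cos(phase) = sqrt(3)/2 gives phase = ±pi/6, and since phase/sin(phase) is even the sign is immaterial: L = (phase/sin(phase)) * <R>_2 = (pi/3) * <R>_2.
Answer: 25*pi/198*e1 e2 - 4*pi/99*e1 e3 + 10*pi/99*e2 e3


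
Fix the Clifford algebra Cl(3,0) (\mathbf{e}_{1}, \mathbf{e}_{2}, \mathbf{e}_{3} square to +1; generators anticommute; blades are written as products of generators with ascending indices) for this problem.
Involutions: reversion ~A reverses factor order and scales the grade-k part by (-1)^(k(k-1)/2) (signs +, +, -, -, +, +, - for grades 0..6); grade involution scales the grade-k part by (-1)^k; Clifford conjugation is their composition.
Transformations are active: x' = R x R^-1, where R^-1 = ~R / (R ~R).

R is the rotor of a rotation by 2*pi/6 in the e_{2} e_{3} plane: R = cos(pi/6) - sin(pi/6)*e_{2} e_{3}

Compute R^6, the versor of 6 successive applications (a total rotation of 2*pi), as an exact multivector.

Because a rotor carries half the rotation angle, composing 6 copies of this e_{2} e_{3}-plane rotor multiplies the phase: 6*(pi/6) = \pi, hence R^6 = cos(\pi) - sin(\pi)*e_{2} e_{3}.
cos(\pi) = -1 and sin(\pi) = 0, so R^6 = -1. The total rotation 2*pi is 1 full turn, so every vector returns to itself, yet the rotor is -1, on the OTHER sheet of the double cover (an odd number of 2*pi turns).
Answer: -1


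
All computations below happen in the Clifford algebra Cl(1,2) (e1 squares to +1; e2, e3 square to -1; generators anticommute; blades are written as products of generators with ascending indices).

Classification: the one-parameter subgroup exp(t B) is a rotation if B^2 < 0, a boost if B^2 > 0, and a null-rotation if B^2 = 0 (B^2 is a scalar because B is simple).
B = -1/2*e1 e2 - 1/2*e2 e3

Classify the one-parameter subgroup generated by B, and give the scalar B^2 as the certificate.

B^2 term by term: the squares give (-1/2)^2*(e1 e2)^2 + (-1/2)^2*(e2 e3)^2 = 1/4*(+1) + 1/4*(-1) = 0 (each basis 2-blade squares to minus the product of its generators' squares); cross terms between blades sharing an index anticommute and cancel. So B^2 = 0.
Answer: null-rotation, certificate B^2 = 0. The class reads off the invariant scalar 0 directly.


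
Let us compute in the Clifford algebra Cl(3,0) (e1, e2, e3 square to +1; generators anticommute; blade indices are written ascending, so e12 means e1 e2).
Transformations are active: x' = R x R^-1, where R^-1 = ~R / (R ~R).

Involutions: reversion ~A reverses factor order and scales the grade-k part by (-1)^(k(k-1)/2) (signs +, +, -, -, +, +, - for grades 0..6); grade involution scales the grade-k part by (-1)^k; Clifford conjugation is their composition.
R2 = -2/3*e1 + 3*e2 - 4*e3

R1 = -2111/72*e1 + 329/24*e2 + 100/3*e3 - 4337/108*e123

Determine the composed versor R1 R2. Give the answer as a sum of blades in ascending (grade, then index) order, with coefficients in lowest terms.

Distribute over the terms of R2 (each basis-blade product reordered to ascending indices, repeated generators contracted through their squares):
R1 (-2/3*e1) = 2111/108 + 329/36*e12 + 200/9*e13 + 4337/162*e23
R1 (3*e2) = 329/8 - 2111/24*e12 + 4337/36*e13 - 100*e23
R1 (-4*e3) = -400/3 + 4337/27*e12 + 2111/18*e13 - 329/6*e23
Summing the partial products and collecting blades:
Answer: -15695/216 + 17671/216*e12 + 9359/36*e13 - 10373/81*e23


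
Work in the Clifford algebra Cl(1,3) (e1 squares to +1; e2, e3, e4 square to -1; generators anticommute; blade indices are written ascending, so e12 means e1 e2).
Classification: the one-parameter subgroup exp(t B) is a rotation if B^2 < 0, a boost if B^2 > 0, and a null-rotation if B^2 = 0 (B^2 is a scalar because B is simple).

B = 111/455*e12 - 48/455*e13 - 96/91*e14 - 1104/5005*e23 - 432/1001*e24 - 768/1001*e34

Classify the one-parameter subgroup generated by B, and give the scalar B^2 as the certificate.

B^2 term by term: the squares give (111/455)^2*(e12)^2 + (-48/455)^2*(e13)^2 + (-96/91)^2*(e14)^2 + (-1104/5005)^2*(e23)^2 + (-432/1001)^2*(e24)^2 + (-768/1001)^2*(e34)^2 = 12321/207025*(+1) + 2304/207025*(+1) + 9216/8281*(+1) + 1218816/25050025*(-1) + 186624/1002001*(-1) + 589824/1002001*(-1) = 9/25 (each basis 2-blade squares to minus the product of its generators' squares); cross terms between blades sharing an index anticommute and cancel; the commuting (index-disjoint) pairs give grade-4 terms 2*c*c'*(blade product), which cancel blade by blade — e1234: -170496/455455 - 41472/455455 + 211968/455455 = 0 — confirming B is simple. So B^2 = 9/25.
Answer: boost, certificate B^2 = 9/25. Because 9/25 is invariant under every versor sandwich, the classification follows from its sign alone.


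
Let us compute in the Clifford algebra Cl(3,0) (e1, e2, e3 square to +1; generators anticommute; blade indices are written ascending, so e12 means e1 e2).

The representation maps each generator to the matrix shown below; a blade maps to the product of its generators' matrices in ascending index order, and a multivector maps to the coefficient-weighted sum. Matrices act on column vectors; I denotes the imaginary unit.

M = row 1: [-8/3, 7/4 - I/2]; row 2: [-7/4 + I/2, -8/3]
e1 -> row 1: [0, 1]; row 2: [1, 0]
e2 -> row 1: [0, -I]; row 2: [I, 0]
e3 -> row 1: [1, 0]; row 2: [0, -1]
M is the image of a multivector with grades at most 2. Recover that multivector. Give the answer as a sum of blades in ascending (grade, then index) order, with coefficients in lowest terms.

Method: 1, rho(e1), rho(e2), rho(e3) form a trace-orthogonal basis of the 2x2 complex matrices (tr(X Y) = 2 if X = Y, else 0), so M = m0*1 + m1*rho(e1) + m2*rho(e2) + m3*rho(e3) with m0 = tr(M)/2 = -8/3, m1 = tr(M rho(e1))/2 = 0, m2 = tr(M rho(e2))/2 = 1/2 + 7*I/4, m3 = tr(M rho(e3))/2 = 0.
Multiplying table entries, the bivector images are rho(e12) = I*rho(e3), rho(e13) = -I*rho(e2), rho(e23) = I*rho(e1); with real blade coefficients the real parts of m0..m3 are the coefficients of 1, e1, e2, e3 and the imaginary parts give the bivectors (e23: Im m1, e13: -Im m2, e12: Im m3).
Answer: -8/3 + 1/2*e2 - 7/4*e13


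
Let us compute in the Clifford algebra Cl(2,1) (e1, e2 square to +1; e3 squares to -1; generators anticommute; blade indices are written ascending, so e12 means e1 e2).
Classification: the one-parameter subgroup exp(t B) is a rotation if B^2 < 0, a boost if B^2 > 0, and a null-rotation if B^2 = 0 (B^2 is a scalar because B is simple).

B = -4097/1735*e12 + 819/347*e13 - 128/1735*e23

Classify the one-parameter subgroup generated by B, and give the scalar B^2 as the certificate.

B^2 term by term: the squares give (-4097/1735)^2*(e12)^2 + (819/347)^2*(e13)^2 + (-128/1735)^2*(e23)^2 = 16785409/3010225*(-1) + 670761/120409*(+1) + 16384/3010225*(+1) = 0 (each basis 2-blade squares to minus the product of its generators' squares); cross terms between blades sharing an index anticommute and cancel. So B^2 = 0.
Answer: null-rotation, certificate B^2 = 0. No conjugation can change B^2 = 0; the sign gives the class.


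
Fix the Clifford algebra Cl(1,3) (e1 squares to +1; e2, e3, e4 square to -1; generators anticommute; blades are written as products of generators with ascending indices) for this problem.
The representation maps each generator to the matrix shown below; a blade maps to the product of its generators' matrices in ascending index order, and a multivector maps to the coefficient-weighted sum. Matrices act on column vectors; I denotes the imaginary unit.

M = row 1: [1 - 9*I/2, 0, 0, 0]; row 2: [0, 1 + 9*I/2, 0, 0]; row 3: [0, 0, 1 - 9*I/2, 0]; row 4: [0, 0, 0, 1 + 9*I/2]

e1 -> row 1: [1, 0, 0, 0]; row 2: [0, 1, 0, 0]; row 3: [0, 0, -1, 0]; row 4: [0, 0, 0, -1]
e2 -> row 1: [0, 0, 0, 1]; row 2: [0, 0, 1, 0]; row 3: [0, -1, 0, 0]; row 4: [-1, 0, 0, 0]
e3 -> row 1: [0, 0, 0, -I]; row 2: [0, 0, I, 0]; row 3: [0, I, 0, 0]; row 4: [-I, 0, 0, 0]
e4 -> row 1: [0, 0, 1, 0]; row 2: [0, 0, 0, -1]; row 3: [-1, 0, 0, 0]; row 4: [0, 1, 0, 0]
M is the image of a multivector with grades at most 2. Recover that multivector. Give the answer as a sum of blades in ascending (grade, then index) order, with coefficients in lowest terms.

Method: the blade images are trace-orthogonal — tr(rho(e_A) rho(e_B)^-1) = 4 if A = B and 0 otherwise — and rho(e_A)^-1 = (e_A)^2 * rho(e_A) with (e_A)^2 = +1 or -1, so the coefficient of e_A in the preimage is (e_A)^2 * tr(M rho(e_A))/4.
Nonzero projections over blades of grade <= 2: 1: (1)^2 = +1, tr(M 1) = 4, coefficient 1; e2 e3: (e2 e3)^2 = -1, tr(M rho(e2 e3)) = -18, coefficient 9/2. Every other blade of grade <= 2 projects to 0.
Answer: 1 + 9/2*e2 e3


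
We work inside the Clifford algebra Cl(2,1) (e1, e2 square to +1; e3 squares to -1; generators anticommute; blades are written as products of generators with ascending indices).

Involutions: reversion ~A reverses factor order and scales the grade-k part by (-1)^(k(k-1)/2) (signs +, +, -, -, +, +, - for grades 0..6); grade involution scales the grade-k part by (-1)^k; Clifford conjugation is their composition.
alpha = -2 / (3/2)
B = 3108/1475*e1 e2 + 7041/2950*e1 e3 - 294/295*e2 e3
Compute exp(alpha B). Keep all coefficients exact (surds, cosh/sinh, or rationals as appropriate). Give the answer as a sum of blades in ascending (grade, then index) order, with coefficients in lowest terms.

B^2 term by term: the squares give (3108/1475)^2*(e1 e2)^2 + (7041/2950)^2*(e1 e3)^2 + (-294/295)^2*(e2 e3)^2 = 9659664/2175625*(-1) + 49575681/8702500*(+1) + 86436/87025*(+1) = 9/4 (each basis 2-blade squares to minus the product of its generators' squares); cross terms between blades sharing an index anticommute and cancel. So B^2 = 9/4.
B^2 = 9/4 — the series telescopes hyperbolically here: l = 3/2, alpha*l = -2, so exp(alpha B) = cosh(-2) + (sinh(-2)/(3/2))*B = cosh(2) + (-2*sinh(2)/3)*B.
Answer: cosh(2) - 2072*sinh(2)/1475*e1 e2 - 2347*sinh(2)/1475*e1 e3 + 196*sinh(2)/295*e2 e3


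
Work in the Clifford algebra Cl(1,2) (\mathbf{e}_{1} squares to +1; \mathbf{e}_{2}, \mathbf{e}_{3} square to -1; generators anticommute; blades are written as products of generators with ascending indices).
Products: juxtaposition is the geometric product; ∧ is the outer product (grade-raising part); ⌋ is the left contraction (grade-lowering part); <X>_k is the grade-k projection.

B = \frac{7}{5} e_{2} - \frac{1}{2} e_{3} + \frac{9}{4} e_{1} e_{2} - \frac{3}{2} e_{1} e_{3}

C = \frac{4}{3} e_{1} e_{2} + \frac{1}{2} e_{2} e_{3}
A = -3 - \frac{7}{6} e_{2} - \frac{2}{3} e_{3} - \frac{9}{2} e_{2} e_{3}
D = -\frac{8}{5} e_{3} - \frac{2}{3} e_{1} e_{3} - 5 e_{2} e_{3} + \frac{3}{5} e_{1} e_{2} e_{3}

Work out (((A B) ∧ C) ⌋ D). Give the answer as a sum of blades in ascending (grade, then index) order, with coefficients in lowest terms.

step 1: \frac{13}{10} - \frac{13}{8} e_{1} - \frac{129}{20} e_{2} - \frac{24}{5} e_{3} - \frac{27}{2} e_{1} e_{2} - \frac{45}{8} e_{1} e_{3} + \frac{91}{60} e_{2} e_{3} - \frac{13}{4} e_{1} e_{2} e_{3}
step 2: \frac{26}{15} e_{1} e_{2} + \frac{13}{20} e_{2} e_{3} - \frac{577}{80} e_{1} e_{2} e_{3}
step 3: \frac{3031}{400} - \frac{39}{100} e_{1} + \frac{26}{25} e_{3}
Answer: \frac{3031}{400} - \frac{39}{100} e_{1} + \frac{26}{25} e_{3}


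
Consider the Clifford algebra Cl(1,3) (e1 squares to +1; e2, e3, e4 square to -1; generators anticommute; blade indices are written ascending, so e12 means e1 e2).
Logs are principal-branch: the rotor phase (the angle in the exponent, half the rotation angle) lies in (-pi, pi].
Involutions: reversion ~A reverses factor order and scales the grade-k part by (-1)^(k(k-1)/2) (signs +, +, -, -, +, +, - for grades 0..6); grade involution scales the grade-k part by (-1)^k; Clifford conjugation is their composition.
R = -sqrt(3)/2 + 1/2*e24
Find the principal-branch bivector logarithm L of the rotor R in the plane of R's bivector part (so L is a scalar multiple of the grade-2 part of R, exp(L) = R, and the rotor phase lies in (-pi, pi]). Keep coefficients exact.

The scalar part of R is -sqrt(3)/2, so the principal-branch rotor phase is pinned; divide the bivector part by its sine to get the unit plane — L is the phase times that plane.
Concretely: cos(phase) = -sqrt(3)/2 gives phase = ±5*pi/6, and since phase/sin(phase) is even the sign is immaterial: L = (phase/sin(phase)) * <R>_2 = (5*pi/3) * <R>_2.
Answer: 5*pi/6*e24


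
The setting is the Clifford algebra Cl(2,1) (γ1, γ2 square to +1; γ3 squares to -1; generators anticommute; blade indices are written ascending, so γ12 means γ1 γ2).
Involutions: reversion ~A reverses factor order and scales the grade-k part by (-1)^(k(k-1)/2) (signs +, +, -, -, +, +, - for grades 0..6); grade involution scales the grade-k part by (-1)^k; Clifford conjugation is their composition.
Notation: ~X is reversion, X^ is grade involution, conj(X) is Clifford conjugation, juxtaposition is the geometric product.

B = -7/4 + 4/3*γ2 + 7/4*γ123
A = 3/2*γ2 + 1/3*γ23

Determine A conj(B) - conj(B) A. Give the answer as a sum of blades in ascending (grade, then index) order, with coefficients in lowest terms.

first term: -2 + 7/12*γ1 - 21/8*γ2 + 4/9*γ3 - 21/8*γ13 - 7/12*γ23
second term: -2 + 7/12*γ1 - 21/8*γ2 - 4/9*γ3 - 21/8*γ13 - 7/12*γ23
Answer: 8/9*γ3


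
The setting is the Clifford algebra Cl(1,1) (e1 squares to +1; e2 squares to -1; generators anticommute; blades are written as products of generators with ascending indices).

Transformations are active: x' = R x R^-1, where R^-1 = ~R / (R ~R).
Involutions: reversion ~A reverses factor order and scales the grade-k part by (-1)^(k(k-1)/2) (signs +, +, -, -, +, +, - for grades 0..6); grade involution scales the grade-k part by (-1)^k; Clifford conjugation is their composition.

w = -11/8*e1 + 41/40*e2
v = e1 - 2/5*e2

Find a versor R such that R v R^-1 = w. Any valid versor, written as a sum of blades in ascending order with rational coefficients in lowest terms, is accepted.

R = v + w = -3/8*e1 + 5/8*e2 works: the equal norms (21/25) guarantee its sandwich swaps v into w.
Answer: -3/8*e1 + 5/8*e2


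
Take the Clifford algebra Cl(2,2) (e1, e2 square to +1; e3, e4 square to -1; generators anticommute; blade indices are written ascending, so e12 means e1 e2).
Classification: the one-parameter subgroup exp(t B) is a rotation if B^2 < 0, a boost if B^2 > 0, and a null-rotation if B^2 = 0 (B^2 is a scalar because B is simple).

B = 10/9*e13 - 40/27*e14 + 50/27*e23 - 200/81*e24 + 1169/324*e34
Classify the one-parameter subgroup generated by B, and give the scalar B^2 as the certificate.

B^2 term by term: the squares give (10/9)^2*(e13)^2 + (-40/27)^2*(e14)^2 + (50/27)^2*(e23)^2 + (-200/81)^2*(e24)^2 + (1169/324)^2*(e34)^2 = 100/81*(+1) + 1600/729*(+1) + 2500/729*(+1) + 40000/6561*(+1) + 1366561/104976*(-1) = -1/16 (each basis 2-blade squares to minus the product of its generators' squares); cross terms between blades sharing an index anticommute and cancel; the commuting (index-disjoint) pairs give grade-4 terms 2*c*c'*(blade product), which cancel blade by blade — e1234: 4000/729 - 4000/729 = 0 — confirming B is simple. So B^2 = -1/16.
Answer: rotation, certificate B^2 = -1/16. Why this suffices: the scalar -1/16 survives any versor conjugation, so its sign alone determines the class however B is presented.


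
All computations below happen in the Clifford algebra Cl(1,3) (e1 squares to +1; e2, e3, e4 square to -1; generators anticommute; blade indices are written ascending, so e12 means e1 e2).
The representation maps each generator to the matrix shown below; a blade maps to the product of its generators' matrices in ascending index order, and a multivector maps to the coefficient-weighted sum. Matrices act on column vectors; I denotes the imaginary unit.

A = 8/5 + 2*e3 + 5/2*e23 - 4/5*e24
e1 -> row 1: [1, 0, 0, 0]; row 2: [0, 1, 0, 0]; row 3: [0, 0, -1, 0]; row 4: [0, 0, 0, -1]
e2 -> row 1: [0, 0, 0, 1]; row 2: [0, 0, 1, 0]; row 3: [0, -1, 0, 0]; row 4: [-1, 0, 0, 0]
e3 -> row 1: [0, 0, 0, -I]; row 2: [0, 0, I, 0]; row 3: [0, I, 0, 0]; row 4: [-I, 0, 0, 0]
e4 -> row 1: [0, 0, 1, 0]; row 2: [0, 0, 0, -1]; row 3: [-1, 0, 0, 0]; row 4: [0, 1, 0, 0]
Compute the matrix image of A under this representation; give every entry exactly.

Bivector images (products of the table entries): rho(e23) = rho(e2)rho(e3) = row 1: [-I, 0, 0, 0]; row 2: [0, I, 0, 0]; row 3: [0, 0, -I, 0]; row 4: [0, 0, 0, I]; rho(e24) = rho(e2)rho(e4) = row 1: [0, 1, 0, 0]; row 2: [-1, 0, 0, 0]; row 3: [0, 0, 0, 1]; row 4: [0, 0, -1, 0].
M = (8/5)*1 + (2)*rho(e3) + (5/2)*rho(e23) + (-4/5)*rho(e24), summed entrywise (1 is the identity matrix):
Answer: row 1: [8/5 - 5*I/2, -4/5, 0, -2*I]; row 2: [4/5, 8/5 + 5*I/2, 2*I, 0]; row 3: [0, 2*I, 8/5 - 5*I/2, -4/5]; row 4: [-2*I, 0, 4/5, 8/5 + 5*I/2]


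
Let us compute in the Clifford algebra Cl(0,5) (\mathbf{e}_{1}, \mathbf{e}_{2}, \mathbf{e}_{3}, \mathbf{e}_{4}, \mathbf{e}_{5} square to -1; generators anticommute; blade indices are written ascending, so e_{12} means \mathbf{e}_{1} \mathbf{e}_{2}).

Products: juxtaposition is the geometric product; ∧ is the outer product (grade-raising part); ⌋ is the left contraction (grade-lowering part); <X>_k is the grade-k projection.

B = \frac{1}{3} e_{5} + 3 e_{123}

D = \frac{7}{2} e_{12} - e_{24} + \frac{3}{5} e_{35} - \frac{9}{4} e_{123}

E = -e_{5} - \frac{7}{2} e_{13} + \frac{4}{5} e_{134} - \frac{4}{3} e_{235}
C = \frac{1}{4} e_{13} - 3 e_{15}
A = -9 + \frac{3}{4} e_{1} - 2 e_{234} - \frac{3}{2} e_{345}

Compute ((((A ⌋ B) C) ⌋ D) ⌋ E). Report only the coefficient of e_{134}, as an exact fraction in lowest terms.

step 1: -3 e_{5} - \frac{9}{4} e_{23} - 27 e_{123}
step 2: 9 e_{1} - \frac{27}{4} e_{2} + \frac{9}{16} e_{12} - \frac{3}{4} e_{135} - 81 e_{235} + \frac{27}{4} e_{1235}
step 3: -\frac{63}{32} - \frac{189}{8} e_{1} - \frac{63}{2} e_{2} + \frac{81}{64} e_{3} - \frac{27}{4} e_{4} + \frac{243}{16} e_{13} + \frac{81}{4} e_{23}
step 4: \frac{1701}{32} - \frac{567}{128} e_{1} - \frac{1323}{16} e_{3} - \frac{243}{20} e_{4} + \frac{927}{32} e_{5} + \frac{3933}{320} e_{13} + \frac{81}{80} e_{14} - \frac{27}{16} e_{25} + \frac{189}{10} e_{34} - 42 e_{35} - \frac{63}{40} e_{134} + \frac{21}{8} e_{235}
Answer: -\frac{63}{40}


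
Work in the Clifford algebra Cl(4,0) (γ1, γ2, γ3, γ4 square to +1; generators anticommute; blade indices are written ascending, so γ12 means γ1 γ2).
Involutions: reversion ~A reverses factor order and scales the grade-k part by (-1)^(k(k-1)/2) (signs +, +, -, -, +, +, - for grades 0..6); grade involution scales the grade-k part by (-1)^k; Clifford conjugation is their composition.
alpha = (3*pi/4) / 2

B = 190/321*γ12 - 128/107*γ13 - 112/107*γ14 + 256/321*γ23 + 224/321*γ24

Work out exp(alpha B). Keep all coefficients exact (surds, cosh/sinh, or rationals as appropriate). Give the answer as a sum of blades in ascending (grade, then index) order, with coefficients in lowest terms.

B^2 term by term: the squares give (190/321)^2*(γ12)^2 + (-128/107)^2*(γ13)^2 + (-112/107)^2*(γ14)^2 + (256/321)^2*(γ23)^2 + (224/321)^2*(γ24)^2 = 36100/103041*(-1) + 16384/11449*(-1) + 12544/11449*(-1) + 65536/103041*(-1) + 50176/103041*(-1) = -4 (each basis 2-blade squares to minus the product of its generators' squares); cross terms between blades sharing an index anticommute and cancel; the commuting (index-disjoint) pairs give grade-4 terms 2*c*c'*(blade product), which cancel blade by blade — γ1234: 57344/34347 - 57344/34347 = 0 — confirming B is simple. So B^2 = -4.
B^2 = -4 — a negative square means the series sums to a rotation: l = 2, alpha*l = 3*pi/4, so exp(alpha B) = cos(3*pi/4) + (sin(3*pi/4)/2)*B = -sqrt(2)/2 + (sqrt(2)/4)*B.
Answer: -sqrt(2)/2 + 95*sqrt(2)/642*γ12 - 32*sqrt(2)/107*γ13 - 28*sqrt(2)/107*γ14 + 64*sqrt(2)/321*γ23 + 56*sqrt(2)/321*γ24


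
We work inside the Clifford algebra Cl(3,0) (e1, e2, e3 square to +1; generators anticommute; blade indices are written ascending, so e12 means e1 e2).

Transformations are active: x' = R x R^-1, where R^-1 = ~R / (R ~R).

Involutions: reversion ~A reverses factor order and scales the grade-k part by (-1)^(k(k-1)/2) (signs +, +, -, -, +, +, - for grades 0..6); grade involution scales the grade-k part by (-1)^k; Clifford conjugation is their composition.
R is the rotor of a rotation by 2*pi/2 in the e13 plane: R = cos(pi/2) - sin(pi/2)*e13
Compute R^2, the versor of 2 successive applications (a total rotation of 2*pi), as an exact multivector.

Rotor phase runs at HALF the rotation angle; powers of one rotor simply add phase, so after 2 steps in e13 the phase is 2*pi/2 = pi and R^2 = cos(pi) - sin(pi)*e13.
cos(pi) = -1 and sin(pi) = 0, so R^2 = -1. The total rotation 2*pi is 1 full turn, so every vector returns to itself, yet the rotor is -1, on the OTHER sheet of the double cover (an odd number of 2*pi turns).
Answer: -1


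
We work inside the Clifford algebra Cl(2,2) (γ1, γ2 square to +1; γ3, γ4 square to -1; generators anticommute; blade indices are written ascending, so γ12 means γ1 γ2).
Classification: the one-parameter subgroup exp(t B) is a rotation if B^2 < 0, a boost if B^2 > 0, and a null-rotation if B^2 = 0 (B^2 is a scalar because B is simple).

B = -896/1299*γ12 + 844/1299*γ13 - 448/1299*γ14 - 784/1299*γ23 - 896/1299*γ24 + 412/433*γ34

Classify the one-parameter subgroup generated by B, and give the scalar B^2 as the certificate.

B^2 term by term: the squares give (-896/1299)^2*(γ12)^2 + (844/1299)^2*(γ13)^2 + (-448/1299)^2*(γ14)^2 + (-784/1299)^2*(γ23)^2 + (-896/1299)^2*(γ24)^2 + (412/433)^2*(γ34)^2 = 802816/1687401*(-1) + 712336/1687401*(+1) + 200704/1687401*(+1) + 614656/1687401*(+1) + 802816/1687401*(+1) + 169744/187489*(-1) = 0 (each basis 2-blade squares to minus the product of its generators' squares); cross terms between blades sharing an index anticommute and cancel; the commuting (index-disjoint) pairs give grade-4 terms 2*c*c'*(blade product), which cancel blade by blade — γ1234: -738304/562467 + 1512448/1687401 + 702464/1687401 = 0 — confirming B is simple. So B^2 = 0.
Answer: null-rotation, certificate B^2 = 0. No conjugation can change B^2 = 0; the sign gives the class.


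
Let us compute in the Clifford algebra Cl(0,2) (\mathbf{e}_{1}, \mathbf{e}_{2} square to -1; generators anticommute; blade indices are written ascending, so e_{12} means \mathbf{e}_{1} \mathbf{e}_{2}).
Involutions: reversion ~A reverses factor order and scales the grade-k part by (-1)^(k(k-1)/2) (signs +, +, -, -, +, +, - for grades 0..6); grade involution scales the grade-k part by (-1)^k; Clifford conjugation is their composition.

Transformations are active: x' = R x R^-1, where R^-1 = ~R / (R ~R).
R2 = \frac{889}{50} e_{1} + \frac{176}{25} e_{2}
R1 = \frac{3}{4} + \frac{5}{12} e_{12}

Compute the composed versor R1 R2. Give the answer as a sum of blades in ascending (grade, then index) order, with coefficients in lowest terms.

Distribute over the terms of R1 (each basis-blade product reordered to ascending indices, repeated generators contracted through their squares):
(\frac{3}{4}) R2 = \frac{2667}{200} e_{1} + \frac{132}{25} e_{2}
(\frac{5}{12} e_{12}) R2 = -\frac{44}{15} e_{1} + \frac{889}{120} e_{2}
Summing the partial products and collecting blades:
Answer: \frac{6241}{600} e_{1} + \frac{7613}{600} e_{2}


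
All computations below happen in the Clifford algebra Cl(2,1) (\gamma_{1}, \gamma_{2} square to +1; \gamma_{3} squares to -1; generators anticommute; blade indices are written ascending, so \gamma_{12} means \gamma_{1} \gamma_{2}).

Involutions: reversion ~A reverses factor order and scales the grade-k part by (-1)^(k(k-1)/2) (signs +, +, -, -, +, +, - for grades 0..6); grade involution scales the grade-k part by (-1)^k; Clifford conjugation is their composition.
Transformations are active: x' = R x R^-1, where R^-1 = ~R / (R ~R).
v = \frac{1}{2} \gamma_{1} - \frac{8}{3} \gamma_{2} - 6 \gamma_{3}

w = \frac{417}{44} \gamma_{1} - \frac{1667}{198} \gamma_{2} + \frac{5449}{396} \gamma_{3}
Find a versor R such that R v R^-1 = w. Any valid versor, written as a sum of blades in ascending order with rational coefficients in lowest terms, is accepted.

R = v + w = \frac{439}{44} \gamma_{1} - \frac{2195}{198} \gamma_{2} + \frac{3073}{396} \gamma_{3} works: the equal norms (-\frac{1031}{36}) guarantee its sandwich swaps v into w.
Answer: \frac{439}{44} \gamma_{1} - \frac{2195}{198} \gamma_{2} + \frac{3073}{396} \gamma_{3}


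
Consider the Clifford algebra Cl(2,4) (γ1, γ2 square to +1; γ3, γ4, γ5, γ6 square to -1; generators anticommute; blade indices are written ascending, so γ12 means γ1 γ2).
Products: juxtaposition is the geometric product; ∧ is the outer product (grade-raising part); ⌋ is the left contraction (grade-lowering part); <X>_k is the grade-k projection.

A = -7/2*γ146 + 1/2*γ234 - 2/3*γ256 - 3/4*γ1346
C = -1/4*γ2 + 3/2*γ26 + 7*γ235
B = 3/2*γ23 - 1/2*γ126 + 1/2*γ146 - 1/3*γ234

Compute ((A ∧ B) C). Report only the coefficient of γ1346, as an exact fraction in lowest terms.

step 1: -21/4*γ12346
step 2: -63/8*γ134 - 21/16*γ1346 + 147/4*γ1456
Answer: -21/16


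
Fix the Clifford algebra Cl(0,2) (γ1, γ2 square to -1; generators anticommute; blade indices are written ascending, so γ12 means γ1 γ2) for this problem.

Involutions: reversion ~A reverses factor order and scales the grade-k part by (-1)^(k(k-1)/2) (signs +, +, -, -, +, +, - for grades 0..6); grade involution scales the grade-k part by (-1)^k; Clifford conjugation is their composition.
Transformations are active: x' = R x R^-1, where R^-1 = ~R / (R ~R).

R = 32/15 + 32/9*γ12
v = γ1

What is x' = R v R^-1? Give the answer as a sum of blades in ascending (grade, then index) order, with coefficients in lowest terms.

~R = 32/15 - 32/9*γ12, and R ~R = 34816/2025, so R^-1 = ~R / (34816/2025).
R v = 32/15*γ1 + 32/9*γ2
Answer: -8/17*γ1 + 15/17*γ2


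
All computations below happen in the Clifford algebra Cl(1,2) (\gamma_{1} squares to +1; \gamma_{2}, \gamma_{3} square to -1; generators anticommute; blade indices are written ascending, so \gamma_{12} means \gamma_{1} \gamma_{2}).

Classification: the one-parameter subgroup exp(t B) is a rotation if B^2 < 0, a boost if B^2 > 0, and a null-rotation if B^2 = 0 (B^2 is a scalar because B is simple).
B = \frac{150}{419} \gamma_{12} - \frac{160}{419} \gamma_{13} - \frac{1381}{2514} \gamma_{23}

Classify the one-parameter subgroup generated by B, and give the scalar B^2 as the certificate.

B^2 term by term: the squares give (\frac{150}{419})^2*(\gamma_{12})^2 + (-\frac{160}{419})^2*(\gamma_{13})^2 + (-\frac{1381}{2514})^2*(\gamma_{23})^2 = \frac{22500}{175561}*(+1) + \frac{25600}{175561}*(+1) + \frac{1907161}{6320196}*(-1) = -\frac{1}{36} (each basis 2-blade squares to minus the product of its generators' squares); cross terms between blades sharing an index anticommute and cancel. So B^2 = -\frac{1}{36}.
Answer: rotation, certificate B^2 = -\frac{1}{36}. The class reads off the invariant scalar -\frac{1}{36} directly.


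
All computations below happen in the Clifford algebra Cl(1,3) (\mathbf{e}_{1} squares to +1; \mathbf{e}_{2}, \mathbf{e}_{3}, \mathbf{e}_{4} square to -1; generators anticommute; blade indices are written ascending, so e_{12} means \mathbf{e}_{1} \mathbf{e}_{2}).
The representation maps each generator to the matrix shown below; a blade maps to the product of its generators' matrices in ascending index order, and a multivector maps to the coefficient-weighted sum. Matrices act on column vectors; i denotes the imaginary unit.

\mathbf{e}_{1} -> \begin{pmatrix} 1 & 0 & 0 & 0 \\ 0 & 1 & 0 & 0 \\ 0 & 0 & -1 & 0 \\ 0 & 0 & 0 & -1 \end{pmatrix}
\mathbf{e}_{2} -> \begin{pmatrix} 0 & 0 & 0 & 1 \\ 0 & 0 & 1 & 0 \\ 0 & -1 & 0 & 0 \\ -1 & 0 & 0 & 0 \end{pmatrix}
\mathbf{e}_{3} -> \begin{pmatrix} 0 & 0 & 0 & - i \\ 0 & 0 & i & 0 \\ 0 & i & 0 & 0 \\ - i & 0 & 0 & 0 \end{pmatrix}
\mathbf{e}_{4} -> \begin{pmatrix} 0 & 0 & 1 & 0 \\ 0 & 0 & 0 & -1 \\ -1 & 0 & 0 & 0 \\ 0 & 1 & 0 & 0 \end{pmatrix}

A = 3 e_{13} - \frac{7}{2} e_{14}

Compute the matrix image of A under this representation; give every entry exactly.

Bivector images (products of the table entries): rho(e_{13}) = rho(\mathbf{e}_{1})rho(\mathbf{e}_{3}) = \begin{pmatrix} 0 & 0 & 0 & - i \\ 0 & 0 & i & 0 \\ 0 & - i & 0 & 0 \\ i & 0 & 0 & 0 \end{pmatrix}; rho(e_{14}) = rho(\mathbf{e}_{1})rho(\mathbf{e}_{4}) = \begin{pmatrix} 0 & 0 & 1 & 0 \\ 0 & 0 & 0 & -1 \\ 1 & 0 & 0 & 0 \\ 0 & -1 & 0 & 0 \end{pmatrix}.
M = (3)*rho(e_{13}) + (-\frac{7}{2})*rho(e_{14}), summed entrywise:
Answer: \begin{pmatrix} 0 & 0 & - \frac{7}{2} & - 3 i \\ 0 & 0 & 3 i & \frac{7}{2} \\ - \frac{7}{2} & - 3 i & 0 & 0 \\ 3 i & \frac{7}{2} & 0 & 0 \end{pmatrix}
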